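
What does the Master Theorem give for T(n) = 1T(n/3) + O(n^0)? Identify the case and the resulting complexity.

Master Theorem for T(n) = 1T(n/3) + O(n^0):

a = 1, b = 3, c = 0
log_b(a) = log_3(1) = 0.0000

Case 2: c = 0 = log_3(1) = 0.0000
T(n) = O(n^0 log n) = O(log n)

For T(n) = 1T(n/3) + O(n^0): log_3(1) = 0.0000. This is Case 2 of the Master Theorem (c = log_b(a), equal work at all levels), giving O(log n).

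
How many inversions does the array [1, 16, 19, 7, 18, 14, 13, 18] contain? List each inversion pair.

Finding inversions in [1, 16, 19, 7, 18, 14, 13, 18]:

(1, 3): arr[1]=16 > arr[3]=7
(1, 5): arr[1]=16 > arr[5]=14
(1, 6): arr[1]=16 > arr[6]=13
(2, 3): arr[2]=19 > arr[3]=7
(2, 4): arr[2]=19 > arr[4]=18
(2, 5): arr[2]=19 > arr[5]=14
(2, 6): arr[2]=19 > arr[6]=13
(2, 7): arr[2]=19 > arr[7]=18
(4, 5): arr[4]=18 > arr[5]=14
(4, 6): arr[4]=18 > arr[6]=13
(5, 6): arr[5]=14 > arr[6]=13

Total inversions: 11

The array has 11 inversion(s): (1,3), (1,5), (1,6), (2,3), (2,4), (2,5), (2,6), (2,7), (4,5), (4,6), (5,6). Each pair (i,j) satisfies i < j and arr[i] > arr[j].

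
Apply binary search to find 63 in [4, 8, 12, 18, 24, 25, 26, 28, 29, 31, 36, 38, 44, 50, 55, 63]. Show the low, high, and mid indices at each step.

Binary search for 63 in [4, 8, 12, 18, 24, 25, 26, 28, 29, 31, 36, 38, 44, 50, 55, 63]:

lo=0, hi=15, mid=7, arr[mid]=28 -> 28 < 63, search right half
lo=8, hi=15, mid=11, arr[mid]=38 -> 38 < 63, search right half
lo=12, hi=15, mid=13, arr[mid]=50 -> 50 < 63, search right half
lo=14, hi=15, mid=14, arr[mid]=55 -> 55 < 63, search right half
lo=15, hi=15, mid=15, arr[mid]=63 -> Found target at index 15!

Binary search finds 63 at index 15 after 5 comparisons. The search repeatedly halves the search space by comparing with the middle element.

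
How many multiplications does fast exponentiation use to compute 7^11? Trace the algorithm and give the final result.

Computing 7^11 by squaring (build up from 7^1; each line after the first costs one multiplication):

7^1 = 7
7^2 = (7^1)^2 = 7^2 = 49
7^4 = (7^2)^2 = 49^2 = 2401
7^5 = 7 * 7^4 = 7 * 2401 = 16807
7^10 = (7^5)^2 = 16807^2 = 282475249
7^11 = 7 * 7^10 = 7 * 282475249 = 1977326743

Result: 1977326743
Multiplications needed: 5 (5 lines after 7^1)

7^11 = 1977326743. Using exponentiation by squaring, this requires 5 multiplications. The key idea: if the exponent is even, square the half-power; if odd, multiply by the base once.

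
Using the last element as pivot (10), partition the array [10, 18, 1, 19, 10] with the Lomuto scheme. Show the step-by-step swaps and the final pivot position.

Lomuto partition with pivot = 10:

Initial array: [10, 18, 1, 19, 10]

arr[0]=10 <= 10: swap with position 0, array becomes [10, 18, 1, 19, 10]
arr[1]=18 > 10: no swap
arr[2]=1 <= 10: swap with position 1, array becomes [10, 1, 18, 19, 10]
arr[3]=19 > 10: no swap

Place pivot at position 2: [10, 1, 10, 19, 18]
Pivot position: 2

After partitioning with pivot 10, the array becomes [10, 1, 10, 19, 18]. The pivot is placed at index 2. All elements to the left of the pivot are <= 10, and all elements to the right are > 10.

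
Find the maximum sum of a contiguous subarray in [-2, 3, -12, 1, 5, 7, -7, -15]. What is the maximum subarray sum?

Using Kadane's algorithm on [-2, 3, -12, 1, 5, 7, -7, -15]:

Scanning through the array:
Position 1 (value 3): max_ending_here = 3, max_so_far = 3
Position 2 (value -12): max_ending_here = -9, max_so_far = 3
Position 3 (value 1): max_ending_here = 1, max_so_far = 3
Position 4 (value 5): max_ending_here = 6, max_so_far = 6
Position 5 (value 7): max_ending_here = 13, max_so_far = 13
Position 6 (value -7): max_ending_here = 6, max_so_far = 13
Position 7 (value -15): max_ending_here = -9, max_so_far = 13

Maximum subarray: [1, 5, 7]
Maximum sum: 13

The maximum subarray is [1, 5, 7] with sum 13. This subarray runs from index 3 to index 5.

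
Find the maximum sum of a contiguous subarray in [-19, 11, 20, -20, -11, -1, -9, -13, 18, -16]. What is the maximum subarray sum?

Using Kadane's algorithm on [-19, 11, 20, -20, -11, -1, -9, -13, 18, -16]:

Scanning through the array:
Position 1 (value 11): max_ending_here = 11, max_so_far = 11
Position 2 (value 20): max_ending_here = 31, max_so_far = 31
Position 3 (value -20): max_ending_here = 11, max_so_far = 31
Position 4 (value -11): max_ending_here = 0, max_so_far = 31
Position 5 (value -1): max_ending_here = -1, max_so_far = 31
Position 6 (value -9): max_ending_here = -9, max_so_far = 31
Position 7 (value -13): max_ending_here = -13, max_so_far = 31
Position 8 (value 18): max_ending_here = 18, max_so_far = 31
Position 9 (value -16): max_ending_here = 2, max_so_far = 31

Maximum subarray: [11, 20]
Maximum sum: 31

The maximum subarray is [11, 20] with sum 31. This subarray runs from index 1 to index 2.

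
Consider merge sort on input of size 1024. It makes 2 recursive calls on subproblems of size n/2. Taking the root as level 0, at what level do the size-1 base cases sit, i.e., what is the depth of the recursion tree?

For divide and conquer with division factor 2:

Problem sizes at each level:
Level 0: 1024
Level 1: 512
Level 2: 256
Level 3: 128
Level 4: 64
Level 5: 32
Level 6: 16
Level 7: 8
Level 8: 4
Level 9: 2
Level 10: 1

The root is level 0 and the size-1 base case is level 10 (the tree spans levels 0 through 10, i.e. 11 levels counting the root), so the depth is the number of divisions: log_2(1024) = 10

The recursion tree depth is log_2(1024) = 10. At each level, the problem size is divided by 2, so it takes 10 divisions to reduce to a base case of size 1. The algorithm makes 2 recursive calls at each level.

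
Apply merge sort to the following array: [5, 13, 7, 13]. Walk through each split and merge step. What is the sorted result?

Merge sort trace:

Split: [5, 13, 7, 13] -> [5, 13] and [7, 13]
  Split: [5, 13] -> [5] and [13]
  Merge: [5] + [13] -> [5, 13]
  Split: [7, 13] -> [7] and [13]
  Merge: [7] + [13] -> [7, 13]
Merge: [5, 13] + [7, 13] -> [5, 7, 13, 13]

Final sorted array: [5, 7, 13, 13]

The merge sort proceeds by recursively splitting the array and merging sorted halves.
After all merges, the sorted array is [5, 7, 13, 13].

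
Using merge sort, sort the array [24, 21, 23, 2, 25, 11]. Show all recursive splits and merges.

Merge sort trace:

Split: [24, 21, 23, 2, 25, 11] -> [24, 21, 23] and [2, 25, 11]
  Split: [24, 21, 23] -> [24] and [21, 23]
    Split: [21, 23] -> [21] and [23]
    Merge: [21] + [23] -> [21, 23]
  Merge: [24] + [21, 23] -> [21, 23, 24]
  Split: [2, 25, 11] -> [2] and [25, 11]
    Split: [25, 11] -> [25] and [11]
    Merge: [25] + [11] -> [11, 25]
  Merge: [2] + [11, 25] -> [2, 11, 25]
Merge: [21, 23, 24] + [2, 11, 25] -> [2, 11, 21, 23, 24, 25]

Final sorted array: [2, 11, 21, 23, 24, 25]

The merge sort proceeds by recursively splitting the array and merging sorted halves.
After all merges, the sorted array is [2, 11, 21, 23, 24, 25].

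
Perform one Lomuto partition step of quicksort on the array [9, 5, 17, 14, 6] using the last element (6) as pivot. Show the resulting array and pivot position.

Lomuto partition with pivot = 6:

Initial array: [9, 5, 17, 14, 6]

arr[0]=9 > 6: no swap
arr[1]=5 <= 6: swap with position 0, array becomes [5, 9, 17, 14, 6]
arr[2]=17 > 6: no swap
arr[3]=14 > 6: no swap

Place pivot at position 1: [5, 6, 17, 14, 9]
Pivot position: 1

After partitioning with pivot 6, the array becomes [5, 6, 17, 14, 9]. The pivot is placed at index 1. All elements to the left of the pivot are <= 6, and all elements to the right are > 6.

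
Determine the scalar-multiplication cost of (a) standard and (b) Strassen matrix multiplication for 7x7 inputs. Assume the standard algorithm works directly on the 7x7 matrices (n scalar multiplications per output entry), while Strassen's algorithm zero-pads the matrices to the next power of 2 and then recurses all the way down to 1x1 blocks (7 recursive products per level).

Matrix multiplication for 7x7 matrices:

Strassen's algorithm requires power-of-2 dimensions. Pad 7x7 to 8x8 (next power of 2).

Standard algorithm: 7^3 = 343 multiplications
Strassen's algorithm: 7^(log2(8)) = 7^3 = 343 multiplications
Savings: 343 - 343 = 0 multiplications

Standard: 343 multiplications (7^3). Strassen: 343 multiplications (7^3, after padding to 8x8). Strassen reduces 8 recursive multiplications to 7 at each level.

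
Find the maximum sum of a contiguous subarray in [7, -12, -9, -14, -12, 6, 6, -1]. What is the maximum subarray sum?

Using Kadane's algorithm on [7, -12, -9, -14, -12, 6, 6, -1]:

Scanning through the array:
Position 1 (value -12): max_ending_here = -5, max_so_far = 7
Position 2 (value -9): max_ending_here = -9, max_so_far = 7
Position 3 (value -14): max_ending_here = -14, max_so_far = 7
Position 4 (value -12): max_ending_here = -12, max_so_far = 7
Position 5 (value 6): max_ending_here = 6, max_so_far = 7
Position 6 (value 6): max_ending_here = 12, max_so_far = 12
Position 7 (value -1): max_ending_here = 11, max_so_far = 12

Maximum subarray: [6, 6]
Maximum sum: 12

The maximum subarray is [6, 6] with sum 12. This subarray runs from index 5 to index 6.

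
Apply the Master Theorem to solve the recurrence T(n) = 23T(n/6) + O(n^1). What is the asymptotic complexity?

Master Theorem for T(n) = 23T(n/6) + O(n^1):

a = 23, b = 6, c = 1
log_b(a) = log_6(23) = 1.7500

Case 1: c = 1 < log_6(23) = 1.7500
T(n) = O(n^(log_6 23))

For T(n) = 23T(n/6) + O(n^1): log_6(23) = 1.7500. This is Case 1 of the Master Theorem (c < log_b(a), work dominated by leaves), giving O(n^(log_6 23)).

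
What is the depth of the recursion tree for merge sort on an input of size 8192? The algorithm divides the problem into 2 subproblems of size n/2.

For divide and conquer with division factor 2:

Problem sizes at each level:
Level 0: 8192
Level 1: 4096
Level 2: 2048
Level 3: 1024
Level 4: 512
Level 5: 256
Level 6: 128
Level 7: 64
Level 8: 32
Level 9: 16
Level 10: 8
Level 11: 4
Level 12: 2
Level 13: 1

The root is level 0 and the size-1 base case is level 13 (the tree spans levels 0 through 13, i.e. 14 levels counting the root), so the depth is the number of divisions: log_2(8192) = 13

The recursion tree depth is log_2(8192) = 13. At each level, the problem size is divided by 2, so it takes 13 divisions to reduce to a base case of size 1. The algorithm makes 2 recursive calls at each level.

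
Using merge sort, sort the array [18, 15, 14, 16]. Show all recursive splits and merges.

Merge sort trace:

Split: [18, 15, 14, 16] -> [18, 15] and [14, 16]
  Split: [18, 15] -> [18] and [15]
  Merge: [18] + [15] -> [15, 18]
  Split: [14, 16] -> [14] and [16]
  Merge: [14] + [16] -> [14, 16]
Merge: [15, 18] + [14, 16] -> [14, 15, 16, 18]

Final sorted array: [14, 15, 16, 18]

The merge sort proceeds by recursively splitting the array and merging sorted halves.
After all merges, the sorted array is [14, 15, 16, 18].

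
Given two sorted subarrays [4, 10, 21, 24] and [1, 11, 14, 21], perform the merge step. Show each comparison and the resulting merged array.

Merging process:

Compare 4 vs 1: take 1 from right. Merged: [1]
Compare 4 vs 11: take 4 from left. Merged: [1, 4]
Compare 10 vs 11: take 10 from left. Merged: [1, 4, 10]
Compare 21 vs 11: take 11 from right. Merged: [1, 4, 10, 11]
Compare 21 vs 14: take 14 from right. Merged: [1, 4, 10, 11, 14]
Compare 21 vs 21: take 21 from left. Merged: [1, 4, 10, 11, 14, 21]
Compare 24 vs 21: take 21 from right. Merged: [1, 4, 10, 11, 14, 21, 21]
Append remaining from left: [24]. Merged: [1, 4, 10, 11, 14, 21, 21, 24]

Final merged array: [1, 4, 10, 11, 14, 21, 21, 24]
Total comparisons: 7

The merged array is [1, 4, 10, 11, 14, 21, 21, 24], requiring 7 comparisons. The merge step runs in O(n) time where n is the total number of elements.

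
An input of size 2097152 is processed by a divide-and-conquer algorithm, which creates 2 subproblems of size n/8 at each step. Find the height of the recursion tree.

For divide and conquer with division factor 8:

Problem sizes at each level:
Level 0: 2097152
Level 1: 262144
Level 2: 32768
Level 3: 4096
Level 4: 512
Level 5: 64
Level 6: 8
Level 7: 1

The root is level 0 and the size-1 base case is level 7 (the tree spans levels 0 through 7, i.e. 8 levels counting the root), so the depth is the number of divisions: log_8(2097152) = 7

The recursion tree depth is log_8(2097152) = 7. At each level, the problem size is divided by 8, so it takes 7 divisions to reduce to a base case of size 1. The algorithm makes 2 recursive calls at each level.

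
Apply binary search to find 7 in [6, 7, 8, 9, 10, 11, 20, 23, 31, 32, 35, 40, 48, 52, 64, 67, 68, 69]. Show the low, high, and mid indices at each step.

Binary search for 7 in [6, 7, 8, 9, 10, 11, 20, 23, 31, 32, 35, 40, 48, 52, 64, 67, 68, 69]:

lo=0, hi=17, mid=8, arr[mid]=31 -> 31 > 7, search left half
lo=0, hi=7, mid=3, arr[mid]=9 -> 9 > 7, search left half
lo=0, hi=2, mid=1, arr[mid]=7 -> Found target at index 1!

Binary search finds 7 at index 1 after 3 comparisons. The search repeatedly halves the search space by comparing with the middle element.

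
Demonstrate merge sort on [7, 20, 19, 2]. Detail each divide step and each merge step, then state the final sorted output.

Merge sort trace:

Split: [7, 20, 19, 2] -> [7, 20] and [19, 2]
  Split: [7, 20] -> [7] and [20]
  Merge: [7] + [20] -> [7, 20]
  Split: [19, 2] -> [19] and [2]
  Merge: [19] + [2] -> [2, 19]
Merge: [7, 20] + [2, 19] -> [2, 7, 19, 20]

Final sorted array: [2, 7, 19, 20]

The merge sort proceeds by recursively splitting the array and merging sorted halves.
After all merges, the sorted array is [2, 7, 19, 20].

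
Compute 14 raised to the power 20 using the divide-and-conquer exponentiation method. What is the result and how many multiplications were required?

Computing 14^20 by squaring (build up from 14^1; each line after the first costs one multiplication):

14^1 = 14
14^2 = (14^1)^2 = 14^2 = 196
14^4 = (14^2)^2 = 196^2 = 38416
14^5 = 14 * 14^4 = 14 * 38416 = 537824
14^10 = (14^5)^2 = 537824^2 = 289254654976
14^20 = (14^10)^2 = 289254654976^2 = 83668255425284801560576

Result: 83668255425284801560576
Multiplications needed: 5 (5 lines after 14^1)

14^20 = 83668255425284801560576. Using exponentiation by squaring, this requires 5 multiplications. The key idea: if the exponent is even, square the half-power; if odd, multiply by the base once.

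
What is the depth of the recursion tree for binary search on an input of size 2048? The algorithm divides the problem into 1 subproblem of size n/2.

For divide and conquer with division factor 2:

Problem sizes at each level:
Level 0: 2048
Level 1: 1024
Level 2: 512
Level 3: 256
Level 4: 128
Level 5: 64
Level 6: 32
Level 7: 16
Level 8: 8
Level 9: 4
Level 10: 2
Level 11: 1

The root is level 0 and the size-1 base case is level 11 (the tree spans levels 0 through 11, i.e. 12 levels counting the root), so the depth is the number of divisions: log_2(2048) = 11

The recursion tree depth is log_2(2048) = 11. At each level, the problem size is divided by 2, so it takes 11 divisions to reduce to a base case of size 1. The algorithm makes 1 recursive call at each level.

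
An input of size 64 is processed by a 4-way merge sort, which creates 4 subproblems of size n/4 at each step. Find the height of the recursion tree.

For divide and conquer with division factor 4:

Problem sizes at each level:
Level 0: 64
Level 1: 16
Level 2: 4
Level 3: 1

The root is level 0 and the size-1 base case is level 3 (the tree spans levels 0 through 3, i.e. 4 levels counting the root), so the depth is the number of divisions: log_4(64) = 3

The recursion tree depth is log_4(64) = 3. At each level, the problem size is divided by 4, so it takes 3 divisions to reduce to a base case of size 1. The algorithm makes 4 recursive calls at each level.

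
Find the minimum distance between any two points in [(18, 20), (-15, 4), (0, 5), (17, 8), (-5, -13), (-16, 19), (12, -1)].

Computing all pairwise distances among 7 points:

d((18, 20), (-15, 4)) = 36.6742
d((18, 20), (0, 5)) = 23.4307
d((18, 20), (17, 8)) = 12.0416
d((18, 20), (-5, -13)) = 40.2244
d((18, 20), (-16, 19)) = 34.0147
d((18, 20), (12, -1)) = 21.8403
d((-15, 4), (0, 5)) = 15.0333
d((-15, 4), (17, 8)) = 32.249
d((-15, 4), (-5, -13)) = 19.7231
d((-15, 4), (-16, 19)) = 15.0333
d((-15, 4), (12, -1)) = 27.4591
d((0, 5), (17, 8)) = 17.2627
d((0, 5), (-5, -13)) = 18.6815
d((0, 5), (-16, 19)) = 21.2603
d((0, 5), (12, -1)) = 13.4164
d((17, 8), (-5, -13)) = 30.4138
d((17, 8), (-16, 19)) = 34.7851
d((17, 8), (12, -1)) = 10.2956 <-- minimum
d((-5, -13), (-16, 19)) = 33.8378
d((-5, -13), (12, -1)) = 20.8087
d((-16, 19), (12, -1)) = 34.4093

Closest pair: (17, 8) and (12, -1) with distance 10.2956

The closest pair is (17, 8) and (12, -1) with Euclidean distance 10.2956. For 7 points, brute-force pairwise comparison is shown above. For large n, the divide-and-conquer algorithm (sort by x, recurse on halves, check the dividing strip) achieves O(n log n).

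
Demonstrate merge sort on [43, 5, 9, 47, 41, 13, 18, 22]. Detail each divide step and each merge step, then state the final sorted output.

Merge sort trace:

Split: [43, 5, 9, 47, 41, 13, 18, 22] -> [43, 5, 9, 47] and [41, 13, 18, 22]
  Split: [43, 5, 9, 47] -> [43, 5] and [9, 47]
    Split: [43, 5] -> [43] and [5]
    Merge: [43] + [5] -> [5, 43]
    Split: [9, 47] -> [9] and [47]
    Merge: [9] + [47] -> [9, 47]
  Merge: [5, 43] + [9, 47] -> [5, 9, 43, 47]
  Split: [41, 13, 18, 22] -> [41, 13] and [18, 22]
    Split: [41, 13] -> [41] and [13]
    Merge: [41] + [13] -> [13, 41]
    Split: [18, 22] -> [18] and [22]
    Merge: [18] + [22] -> [18, 22]
  Merge: [13, 41] + [18, 22] -> [13, 18, 22, 41]
Merge: [5, 9, 43, 47] + [13, 18, 22, 41] -> [5, 9, 13, 18, 22, 41, 43, 47]

Final sorted array: [5, 9, 13, 18, 22, 41, 43, 47]

The merge sort proceeds by recursively splitting the array and merging sorted halves.
After all merges, the sorted array is [5, 9, 13, 18, 22, 41, 43, 47].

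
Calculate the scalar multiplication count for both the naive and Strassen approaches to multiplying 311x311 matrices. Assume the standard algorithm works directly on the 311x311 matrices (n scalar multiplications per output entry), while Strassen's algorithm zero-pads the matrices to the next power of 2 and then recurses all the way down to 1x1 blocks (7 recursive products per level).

Matrix multiplication for 311x311 matrices:

Strassen's algorithm requires power-of-2 dimensions. Pad 311x311 to 512x512 (next power of 2).

Standard algorithm: 311^3 = 30080231 multiplications
Strassen's algorithm: 7^(log2(512)) = 7^9 = 40353607 multiplications
Difference: 30080231 - 40353607 = -10273376 (Strassen uses MORE here due to padding overhead — for small or just-over-power-of-2 n, padding can outweigh the per-level savings)

Standard: 30080231 multiplications (311^3). Strassen: 40353607 multiplications (7^9, after padding to 512x512). Strassen reduces 8 recursive multiplications to 7 at each level.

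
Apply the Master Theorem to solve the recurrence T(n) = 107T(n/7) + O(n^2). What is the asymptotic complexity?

Master Theorem for T(n) = 107T(n/7) + O(n^2):

a = 107, b = 7, c = 2
log_b(a) = log_7(107) = 2.4014

Case 1: c = 2 < log_7(107) = 2.4014
T(n) = O(n^(log_7 107))

For T(n) = 107T(n/7) + O(n^2): log_7(107) = 2.4014. This is Case 1 of the Master Theorem (c < log_b(a), work dominated by leaves), giving O(n^(log_7 107)).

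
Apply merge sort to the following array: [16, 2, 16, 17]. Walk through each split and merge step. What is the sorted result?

Merge sort trace:

Split: [16, 2, 16, 17] -> [16, 2] and [16, 17]
  Split: [16, 2] -> [16] and [2]
  Merge: [16] + [2] -> [2, 16]
  Split: [16, 17] -> [16] and [17]
  Merge: [16] + [17] -> [16, 17]
Merge: [2, 16] + [16, 17] -> [2, 16, 16, 17]

Final sorted array: [2, 16, 16, 17]

The merge sort proceeds by recursively splitting the array and merging sorted halves.
After all merges, the sorted array is [2, 16, 16, 17].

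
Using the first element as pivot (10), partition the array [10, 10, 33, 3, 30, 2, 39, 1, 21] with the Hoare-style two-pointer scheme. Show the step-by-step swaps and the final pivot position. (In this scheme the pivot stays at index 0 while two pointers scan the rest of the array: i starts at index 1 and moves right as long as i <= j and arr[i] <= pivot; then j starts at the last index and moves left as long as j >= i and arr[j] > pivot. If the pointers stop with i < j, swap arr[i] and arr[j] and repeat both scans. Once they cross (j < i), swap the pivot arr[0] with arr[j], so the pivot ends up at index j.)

Hoare-style two-pointer partition with pivot = 10:

Initial array: [10, 10, 33, 3, 30, 2, 39, 1, 21]

Pointers start at i = 1, j = 8.
i stops at index 2 (arr[2]=33 > 10), j stops at index 7 (arr[7]=1 <= 10): swap arr[2] and arr[7], array becomes [10, 10, 1, 3, 30, 2, 39, 33, 21]
i stops at index 4 (arr[4]=30 > 10), j stops at index 5 (arr[5]=2 <= 10): swap arr[4] and arr[5], array becomes [10, 10, 1, 3, 2, 30, 39, 33, 21]
i ends at 5, j ends at 4: the pointers have crossed (j < i), so scanning stops.

Swap pivot arr[0] with arr[4] to place pivot at position 4: [2, 10, 1, 3, 10, 30, 39, 33, 21]
Pivot position: 4

After partitioning with pivot 10, the array becomes [2, 10, 1, 3, 10, 30, 39, 33, 21]. The pivot is placed at index 4. All elements to the left of the pivot are <= 10, and all elements to the right are > 10.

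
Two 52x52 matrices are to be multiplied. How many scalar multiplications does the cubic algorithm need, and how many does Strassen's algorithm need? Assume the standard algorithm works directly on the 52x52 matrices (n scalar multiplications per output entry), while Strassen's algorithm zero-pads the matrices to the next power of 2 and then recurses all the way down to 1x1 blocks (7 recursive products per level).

Matrix multiplication for 52x52 matrices:

Strassen's algorithm requires power-of-2 dimensions. Pad 52x52 to 64x64 (next power of 2).

Standard algorithm: 52^3 = 140608 multiplications
Strassen's algorithm: 7^(log2(64)) = 7^6 = 117649 multiplications
Savings: 140608 - 117649 = 22959 multiplications

Standard: 140608 multiplications (52^3). Strassen: 117649 multiplications (7^6, after padding to 64x64). Strassen reduces 8 recursive multiplications to 7 at each level.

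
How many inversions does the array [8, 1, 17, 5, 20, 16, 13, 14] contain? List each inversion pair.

Finding inversions in [8, 1, 17, 5, 20, 16, 13, 14]:

(0, 1): arr[0]=8 > arr[1]=1
(0, 3): arr[0]=8 > arr[3]=5
(2, 3): arr[2]=17 > arr[3]=5
(2, 5): arr[2]=17 > arr[5]=16
(2, 6): arr[2]=17 > arr[6]=13
(2, 7): arr[2]=17 > arr[7]=14
(4, 5): arr[4]=20 > arr[5]=16
(4, 6): arr[4]=20 > arr[6]=13
(4, 7): arr[4]=20 > arr[7]=14
(5, 6): arr[5]=16 > arr[6]=13
(5, 7): arr[5]=16 > arr[7]=14

Total inversions: 11

The array has 11 inversion(s): (0,1), (0,3), (2,3), (2,5), (2,6), (2,7), (4,5), (4,6), (4,7), (5,6), (5,7). Each pair (i,j) satisfies i < j and arr[i] > arr[j].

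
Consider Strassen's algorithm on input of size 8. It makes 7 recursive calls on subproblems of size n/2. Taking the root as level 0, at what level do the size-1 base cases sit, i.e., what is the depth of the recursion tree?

For divide and conquer with division factor 2:

Problem sizes at each level:
Level 0: 8
Level 1: 4
Level 2: 2
Level 3: 1

The root is level 0 and the size-1 base case is level 3 (the tree spans levels 0 through 3, i.e. 4 levels counting the root), so the depth is the number of divisions: log_2(8) = 3

The recursion tree depth is log_2(8) = 3. At each level, the problem size is divided by 2, so it takes 3 divisions to reduce to a base case of size 1. The algorithm makes 7 recursive calls at each level.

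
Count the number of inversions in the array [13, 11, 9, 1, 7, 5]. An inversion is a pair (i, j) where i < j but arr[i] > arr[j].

Finding inversions in [13, 11, 9, 1, 7, 5]:

(0, 1): arr[0]=13 > arr[1]=11
(0, 2): arr[0]=13 > arr[2]=9
(0, 3): arr[0]=13 > arr[3]=1
(0, 4): arr[0]=13 > arr[4]=7
(0, 5): arr[0]=13 > arr[5]=5
(1, 2): arr[1]=11 > arr[2]=9
(1, 3): arr[1]=11 > arr[3]=1
(1, 4): arr[1]=11 > arr[4]=7
(1, 5): arr[1]=11 > arr[5]=5
(2, 3): arr[2]=9 > arr[3]=1
(2, 4): arr[2]=9 > arr[4]=7
(2, 5): arr[2]=9 > arr[5]=5
(4, 5): arr[4]=7 > arr[5]=5

Total inversions: 13

The array has 13 inversion(s): (0,1), (0,2), (0,3), (0,4), (0,5), (1,2), (1,3), (1,4), (1,5), (2,3), (2,4), (2,5), (4,5). Each pair (i,j) satisfies i < j and arr[i] > arr[j].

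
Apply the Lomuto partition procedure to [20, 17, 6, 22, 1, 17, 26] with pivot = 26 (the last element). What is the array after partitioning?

Lomuto partition with pivot = 26:

Initial array: [20, 17, 6, 22, 1, 17, 26]

arr[0]=20 <= 26: swap with position 0, array becomes [20, 17, 6, 22, 1, 17, 26]
arr[1]=17 <= 26: swap with position 1, array becomes [20, 17, 6, 22, 1, 17, 26]
arr[2]=6 <= 26: swap with position 2, array becomes [20, 17, 6, 22, 1, 17, 26]
arr[3]=22 <= 26: swap with position 3, array becomes [20, 17, 6, 22, 1, 17, 26]
arr[4]=1 <= 26: swap with position 4, array becomes [20, 17, 6, 22, 1, 17, 26]
arr[5]=17 <= 26: swap with position 5, array becomes [20, 17, 6, 22, 1, 17, 26]

Place pivot at position 6: [20, 17, 6, 22, 1, 17, 26]
Pivot position: 6

After partitioning with pivot 26, the array becomes [20, 17, 6, 22, 1, 17, 26]. The pivot is placed at index 6. All elements to the left of the pivot are <= 26, and all elements to the right are > 26.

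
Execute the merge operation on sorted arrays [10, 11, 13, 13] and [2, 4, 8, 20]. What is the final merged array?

Merging process:

Compare 10 vs 2: take 2 from right. Merged: [2]
Compare 10 vs 4: take 4 from right. Merged: [2, 4]
Compare 10 vs 8: take 8 from right. Merged: [2, 4, 8]
Compare 10 vs 20: take 10 from left. Merged: [2, 4, 8, 10]
Compare 11 vs 20: take 11 from left. Merged: [2, 4, 8, 10, 11]
Compare 13 vs 20: take 13 from left. Merged: [2, 4, 8, 10, 11, 13]
Compare 13 vs 20: take 13 from left. Merged: [2, 4, 8, 10, 11, 13, 13]
Append remaining from right: [20]. Merged: [2, 4, 8, 10, 11, 13, 13, 20]

Final merged array: [2, 4, 8, 10, 11, 13, 13, 20]
Total comparisons: 7

The merged array is [2, 4, 8, 10, 11, 13, 13, 20], requiring 7 comparisons. The merge step runs in O(n) time where n is the total number of elements.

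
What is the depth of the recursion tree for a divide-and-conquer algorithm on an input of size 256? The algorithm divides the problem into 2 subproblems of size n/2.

For divide and conquer with division factor 2:

Problem sizes at each level:
Level 0: 256
Level 1: 128
Level 2: 64
Level 3: 32
Level 4: 16
Level 5: 8
Level 6: 4
Level 7: 2
Level 8: 1

The root is level 0 and the size-1 base case is level 8 (the tree spans levels 0 through 8, i.e. 9 levels counting the root), so the depth is the number of divisions: log_2(256) = 8

The recursion tree depth is log_2(256) = 8. At each level, the problem size is divided by 2, so it takes 8 divisions to reduce to a base case of size 1. The algorithm makes 2 recursive calls at each level.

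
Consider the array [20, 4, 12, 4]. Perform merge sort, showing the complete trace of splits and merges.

Merge sort trace:

Split: [20, 4, 12, 4] -> [20, 4] and [12, 4]
  Split: [20, 4] -> [20] and [4]
  Merge: [20] + [4] -> [4, 20]
  Split: [12, 4] -> [12] and [4]
  Merge: [12] + [4] -> [4, 12]
Merge: [4, 20] + [4, 12] -> [4, 4, 12, 20]

Final sorted array: [4, 4, 12, 20]

The merge sort proceeds by recursively splitting the array and merging sorted halves.
After all merges, the sorted array is [4, 4, 12, 20].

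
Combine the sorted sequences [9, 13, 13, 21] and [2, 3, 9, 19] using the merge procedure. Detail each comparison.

Merging process:

Compare 9 vs 2: take 2 from right. Merged: [2]
Compare 9 vs 3: take 3 from right. Merged: [2, 3]
Compare 9 vs 9: take 9 from left. Merged: [2, 3, 9]
Compare 13 vs 9: take 9 from right. Merged: [2, 3, 9, 9]
Compare 13 vs 19: take 13 from left. Merged: [2, 3, 9, 9, 13]
Compare 13 vs 19: take 13 from left. Merged: [2, 3, 9, 9, 13, 13]
Compare 21 vs 19: take 19 from right. Merged: [2, 3, 9, 9, 13, 13, 19]
Append remaining from left: [21]. Merged: [2, 3, 9, 9, 13, 13, 19, 21]

Final merged array: [2, 3, 9, 9, 13, 13, 19, 21]
Total comparisons: 7

The merged array is [2, 3, 9, 9, 13, 13, 19, 21], requiring 7 comparisons. The merge step runs in O(n) time where n is the total number of elements.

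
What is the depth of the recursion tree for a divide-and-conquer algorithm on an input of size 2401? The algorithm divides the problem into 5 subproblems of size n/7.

For divide and conquer with division factor 7:

Problem sizes at each level:
Level 0: 2401
Level 1: 343
Level 2: 49
Level 3: 7
Level 4: 1

The root is level 0 and the size-1 base case is level 4 (the tree spans levels 0 through 4, i.e. 5 levels counting the root), so the depth is the number of divisions: log_7(2401) = 4

The recursion tree depth is log_7(2401) = 4. At each level, the problem size is divided by 7, so it takes 4 divisions to reduce to a base case of size 1. The algorithm makes 5 recursive calls at each level.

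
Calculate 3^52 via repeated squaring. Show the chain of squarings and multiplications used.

Computing 3^52 by squaring (build up from 3^1; each line after the first costs one multiplication):

3^1 = 3
3^2 = (3^1)^2 = 3^2 = 9
3^3 = 3 * 3^2 = 3 * 9 = 27
3^6 = (3^3)^2 = 27^2 = 729
3^12 = (3^6)^2 = 729^2 = 531441
3^13 = 3 * 3^12 = 3 * 531441 = 1594323
3^26 = (3^13)^2 = 1594323^2 = 2541865828329
3^52 = (3^26)^2 = 2541865828329^2 = 6461081889226673298932241

Result: 6461081889226673298932241
Multiplications needed: 7 (7 lines after 3^1)

3^52 = 6461081889226673298932241. Using exponentiation by squaring, this requires 7 multiplications. The key idea: if the exponent is even, square the half-power; if odd, multiply by the base once.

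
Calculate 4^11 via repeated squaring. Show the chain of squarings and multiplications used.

Computing 4^11 by squaring (build up from 4^1; each line after the first costs one multiplication):

4^1 = 4
4^2 = (4^1)^2 = 4^2 = 16
4^4 = (4^2)^2 = 16^2 = 256
4^5 = 4 * 4^4 = 4 * 256 = 1024
4^10 = (4^5)^2 = 1024^2 = 1048576
4^11 = 4 * 4^10 = 4 * 1048576 = 4194304

Result: 4194304
Multiplications needed: 5 (5 lines after 4^1)

4^11 = 4194304. Using exponentiation by squaring, this requires 5 multiplications. The key idea: if the exponent is even, square the half-power; if odd, multiply by the base once.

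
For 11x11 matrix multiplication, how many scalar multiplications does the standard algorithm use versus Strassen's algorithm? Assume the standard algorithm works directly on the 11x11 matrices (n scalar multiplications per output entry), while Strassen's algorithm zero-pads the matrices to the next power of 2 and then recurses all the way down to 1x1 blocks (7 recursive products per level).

Matrix multiplication for 11x11 matrices:

Strassen's algorithm requires power-of-2 dimensions. Pad 11x11 to 16x16 (next power of 2).

Standard algorithm: 11^3 = 1331 multiplications
Strassen's algorithm: 7^(log2(16)) = 7^4 = 2401 multiplications
Difference: 1331 - 2401 = -1070 (Strassen uses MORE here due to padding overhead — for small or just-over-power-of-2 n, padding can outweigh the per-level savings)

Standard: 1331 multiplications (11^3). Strassen: 2401 multiplications (7^4, after padding to 16x16). Strassen reduces 8 recursive multiplications to 7 at each level.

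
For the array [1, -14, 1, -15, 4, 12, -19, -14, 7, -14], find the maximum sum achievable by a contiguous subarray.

Using Kadane's algorithm on [1, -14, 1, -15, 4, 12, -19, -14, 7, -14]:

Scanning through the array:
Position 1 (value -14): max_ending_here = -13, max_so_far = 1
Position 2 (value 1): max_ending_here = 1, max_so_far = 1
Position 3 (value -15): max_ending_here = -14, max_so_far = 1
Position 4 (value 4): max_ending_here = 4, max_so_far = 4
Position 5 (value 12): max_ending_here = 16, max_so_far = 16
Position 6 (value -19): max_ending_here = -3, max_so_far = 16
Position 7 (value -14): max_ending_here = -14, max_so_far = 16
Position 8 (value 7): max_ending_here = 7, max_so_far = 16
Position 9 (value -14): max_ending_here = -7, max_so_far = 16

Maximum subarray: [4, 12]
Maximum sum: 16

The maximum subarray is [4, 12] with sum 16. This subarray runs from index 4 to index 5.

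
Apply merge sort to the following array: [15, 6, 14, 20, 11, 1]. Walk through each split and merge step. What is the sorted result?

Merge sort trace:

Split: [15, 6, 14, 20, 11, 1] -> [15, 6, 14] and [20, 11, 1]
  Split: [15, 6, 14] -> [15] and [6, 14]
    Split: [6, 14] -> [6] and [14]
    Merge: [6] + [14] -> [6, 14]
  Merge: [15] + [6, 14] -> [6, 14, 15]
  Split: [20, 11, 1] -> [20] and [11, 1]
    Split: [11, 1] -> [11] and [1]
    Merge: [11] + [1] -> [1, 11]
  Merge: [20] + [1, 11] -> [1, 11, 20]
Merge: [6, 14, 15] + [1, 11, 20] -> [1, 6, 11, 14, 15, 20]

Final sorted array: [1, 6, 11, 14, 15, 20]

The merge sort proceeds by recursively splitting the array and merging sorted halves.
After all merges, the sorted array is [1, 6, 11, 14, 15, 20].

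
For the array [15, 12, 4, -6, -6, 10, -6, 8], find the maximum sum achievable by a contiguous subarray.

Using Kadane's algorithm on [15, 12, 4, -6, -6, 10, -6, 8]:

Scanning through the array:
Position 1 (value 12): max_ending_here = 27, max_so_far = 27
Position 2 (value 4): max_ending_here = 31, max_so_far = 31
Position 3 (value -6): max_ending_here = 25, max_so_far = 31
Position 4 (value -6): max_ending_here = 19, max_so_far = 31
Position 5 (value 10): max_ending_here = 29, max_so_far = 31
Position 6 (value -6): max_ending_here = 23, max_so_far = 31
Position 7 (value 8): max_ending_here = 31, max_so_far = 31

Maximum subarray: [15, 12, 4]
Maximum sum: 31

The maximum subarray is [15, 12, 4] with sum 31. This subarray runs from index 0 to index 2.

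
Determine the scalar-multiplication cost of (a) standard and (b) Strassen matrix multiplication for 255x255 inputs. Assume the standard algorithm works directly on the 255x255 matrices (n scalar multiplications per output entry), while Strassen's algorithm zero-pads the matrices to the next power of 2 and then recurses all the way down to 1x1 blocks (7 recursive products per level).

Matrix multiplication for 255x255 matrices:

Strassen's algorithm requires power-of-2 dimensions. Pad 255x255 to 256x256 (next power of 2).

Standard algorithm: 255^3 = 16581375 multiplications
Strassen's algorithm: 7^(log2(256)) = 7^8 = 5764801 multiplications
Savings: 16581375 - 5764801 = 10816574 multiplications

Standard: 16581375 multiplications (255^3). Strassen: 5764801 multiplications (7^8, after padding to 256x256). Strassen reduces 8 recursive multiplications to 7 at each level.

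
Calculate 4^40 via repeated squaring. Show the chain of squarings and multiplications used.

Computing 4^40 by squaring (build up from 4^1; each line after the first costs one multiplication):

4^1 = 4
4^2 = (4^1)^2 = 4^2 = 16
4^4 = (4^2)^2 = 16^2 = 256
4^5 = 4 * 4^4 = 4 * 256 = 1024
4^10 = (4^5)^2 = 1024^2 = 1048576
4^20 = (4^10)^2 = 1048576^2 = 1099511627776
4^40 = (4^20)^2 = 1099511627776^2 = 1208925819614629174706176

Result: 1208925819614629174706176
Multiplications needed: 6 (6 lines after 4^1)

4^40 = 1208925819614629174706176. Using exponentiation by squaring, this requires 6 multiplications. The key idea: if the exponent is even, square the half-power; if odd, multiply by the base once.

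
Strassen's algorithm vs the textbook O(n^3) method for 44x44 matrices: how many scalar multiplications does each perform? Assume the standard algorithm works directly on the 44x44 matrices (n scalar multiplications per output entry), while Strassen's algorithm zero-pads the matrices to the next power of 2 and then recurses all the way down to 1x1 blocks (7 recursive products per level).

Matrix multiplication for 44x44 matrices:

Strassen's algorithm requires power-of-2 dimensions. Pad 44x44 to 64x64 (next power of 2).

Standard algorithm: 44^3 = 85184 multiplications
Strassen's algorithm: 7^(log2(64)) = 7^6 = 117649 multiplications
Difference: 85184 - 117649 = -32465 (Strassen uses MORE here due to padding overhead — for small or just-over-power-of-2 n, padding can outweigh the per-level savings)

Standard: 85184 multiplications (44^3). Strassen: 117649 multiplications (7^6, after padding to 64x64). Strassen reduces 8 recursive multiplications to 7 at each level.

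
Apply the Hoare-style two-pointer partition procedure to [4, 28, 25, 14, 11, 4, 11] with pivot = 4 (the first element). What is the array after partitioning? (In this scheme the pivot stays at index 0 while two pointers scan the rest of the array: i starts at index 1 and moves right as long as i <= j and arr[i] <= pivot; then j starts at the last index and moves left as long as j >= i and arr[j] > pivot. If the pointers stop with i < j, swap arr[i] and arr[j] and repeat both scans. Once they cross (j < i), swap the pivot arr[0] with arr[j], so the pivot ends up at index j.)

Hoare-style two-pointer partition with pivot = 4:

Initial array: [4, 28, 25, 14, 11, 4, 11]

Pointers start at i = 1, j = 6.
i stops at index 1 (arr[1]=28 > 4), j stops at index 5 (arr[5]=4 <= 4): swap arr[1] and arr[5], array becomes [4, 4, 25, 14, 11, 28, 11]
i ends at 2, j ends at 1: the pointers have crossed (j < i), so scanning stops.

Swap pivot arr[0] with arr[1] to place pivot at position 1: [4, 4, 25, 14, 11, 28, 11]
Pivot position: 1

After partitioning with pivot 4, the array becomes [4, 4, 25, 14, 11, 28, 11]. The pivot is placed at index 1. All elements to the left of the pivot are <= 4, and all elements to the right are > 4.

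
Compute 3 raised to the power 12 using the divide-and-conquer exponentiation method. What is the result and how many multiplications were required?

Computing 3^12 by squaring (build up from 3^1; each line after the first costs one multiplication):

3^1 = 3
3^2 = (3^1)^2 = 3^2 = 9
3^3 = 3 * 3^2 = 3 * 9 = 27
3^6 = (3^3)^2 = 27^2 = 729
3^12 = (3^6)^2 = 729^2 = 531441

Result: 531441
Multiplications needed: 4 (4 lines after 3^1)

3^12 = 531441. Using exponentiation by squaring, this requires 4 multiplications. The key idea: if the exponent is even, square the half-power; if odd, multiply by the base once.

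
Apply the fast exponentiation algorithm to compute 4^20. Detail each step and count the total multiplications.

Computing 4^20 by squaring (build up from 4^1; each line after the first costs one multiplication):

4^1 = 4
4^2 = (4^1)^2 = 4^2 = 16
4^4 = (4^2)^2 = 16^2 = 256
4^5 = 4 * 4^4 = 4 * 256 = 1024
4^10 = (4^5)^2 = 1024^2 = 1048576
4^20 = (4^10)^2 = 1048576^2 = 1099511627776

Result: 1099511627776
Multiplications needed: 5 (5 lines after 4^1)

4^20 = 1099511627776. Using exponentiation by squaring, this requires 5 multiplications. The key idea: if the exponent is even, square the half-power; if odd, multiply by the base once.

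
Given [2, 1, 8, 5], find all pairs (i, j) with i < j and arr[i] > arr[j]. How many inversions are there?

Finding inversions in [2, 1, 8, 5]:

(0, 1): arr[0]=2 > arr[1]=1
(2, 3): arr[2]=8 > arr[3]=5

Total inversions: 2

The array has 2 inversion(s): (0,1), (2,3). Each pair (i,j) satisfies i < j and arr[i] > arr[j].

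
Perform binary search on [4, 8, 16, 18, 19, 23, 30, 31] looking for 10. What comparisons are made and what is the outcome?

Binary search for 10 in [4, 8, 16, 18, 19, 23, 30, 31]:

lo=0, hi=7, mid=3, arr[mid]=18 -> 18 > 10, search left half
lo=0, hi=2, mid=1, arr[mid]=8 -> 8 < 10, search right half
lo=2, hi=2, mid=2, arr[mid]=16 -> 16 > 10, search left half
lo=2 > hi=1, target 10 not found

Binary search determines that 10 is not in the array after 3 comparisons. The search space was exhausted without finding the target.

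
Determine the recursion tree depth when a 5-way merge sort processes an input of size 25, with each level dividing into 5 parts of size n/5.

For divide and conquer with division factor 5:

Problem sizes at each level:
Level 0: 25
Level 1: 5
Level 2: 1

The root is level 0 and the size-1 base case is level 2 (the tree spans levels 0 through 2, i.e. 3 levels counting the root), so the depth is the number of divisions: log_5(25) = 2

The recursion tree depth is log_5(25) = 2. At each level, the problem size is divided by 5, so it takes 2 divisions to reduce to a base case of size 1. The algorithm makes 5 recursive calls at each level.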